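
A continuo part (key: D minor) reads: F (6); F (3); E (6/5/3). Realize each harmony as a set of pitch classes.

F (6/3): F, A, D.
F (5/3): F, A, C.
E (6/5/3): E, G, Bb, C.

F, A, D | F, A, C | E, G, Bb, C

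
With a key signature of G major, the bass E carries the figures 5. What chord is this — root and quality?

E minor

The figures 5 indicate a triad in root position.
In root position the bass is the root, so the root is E.
The chord tones are E, G, B, giving E minor.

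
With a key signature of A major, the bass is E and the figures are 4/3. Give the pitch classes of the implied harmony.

E, G#, A, C#

The written figures 4/3 are shorthand for 6/4/3: the 6 is implied.
A third above E in this key is G#.
A fourth above E in this key is A.
A sixth above E in this key is C#.
Together with the bass E, this spells A major seventh in second inversion.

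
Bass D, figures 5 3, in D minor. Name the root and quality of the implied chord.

The figures 5 3 indicate a triad in root position.
In root position the bass is the root, so the root is D.
The chord tones are D, F, A, giving D minor.

D minor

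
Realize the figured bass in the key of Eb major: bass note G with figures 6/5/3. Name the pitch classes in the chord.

A third above G in this key is Bb.
A fifth above G in this key is D.
A sixth above G in this key is Eb.
Together with the bass G, this spells Eb major seventh in first inversion.

G, Bb, D, Eb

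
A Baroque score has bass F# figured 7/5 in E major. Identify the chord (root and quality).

The figures 7/5 indicate a seventh chord in root position.
In root position the bass is the root, so the root is F#.
The chord tones are F#, A, C#, E, giving F# minor seventh.

F# minor seventh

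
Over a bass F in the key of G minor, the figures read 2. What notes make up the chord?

The written figures 2 are shorthand for 6/4/2: the 6/4 are implied.
A second above F in this key is G.
A fourth above F in this key is Bb.
A sixth above F in this key is D.
Together with the bass F, this spells G minor seventh in third inversion.

F, G, Bb, D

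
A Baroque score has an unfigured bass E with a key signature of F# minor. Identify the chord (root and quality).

An unfigured bass indicates a triad in root position.
In root position the bass is the root, so the root is E.
The chord tones are E, G#, B, giving E major.

E major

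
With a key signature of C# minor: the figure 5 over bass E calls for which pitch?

B

Counting 4 letter steps above E lands on B; in C# minor, that letter is B.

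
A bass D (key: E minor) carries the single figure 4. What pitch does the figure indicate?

G

Counting 3 letter steps above D lands on G; in E minor, that letter is G.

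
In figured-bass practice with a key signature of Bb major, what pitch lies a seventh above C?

Counting 6 letter steps above C lands on B; in Bb major, that letter is Bb.

Bb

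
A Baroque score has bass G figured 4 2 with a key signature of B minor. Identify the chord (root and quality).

The figures 4 2 indicate a seventh chord in third inversion.
In third inversion the root lies a second above the bass: a second above G in B minor is A.
The chord tones are G, A, C#, E, giving A dominant seventh.

A dominant seventh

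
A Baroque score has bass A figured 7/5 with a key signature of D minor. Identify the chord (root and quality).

The figures 7/5 indicate a seventh chord in root position.
In root position the bass is the root, so the root is A.
The chord tones are A, C, E, G, giving A minor seventh.

A minor seventh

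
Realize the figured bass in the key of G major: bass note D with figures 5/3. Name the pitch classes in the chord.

A third above D in this key is F#.
A fifth above D in this key is A.
Together with the bass D, this spells D major in root position.

D, F#, A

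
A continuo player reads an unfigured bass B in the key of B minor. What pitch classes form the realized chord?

B, D, F#

An unfigured bass implies 5/3.
A third above B in this key is D.
A fifth above B in this key is F#.
Together with the bass B, this spells B minor in root position.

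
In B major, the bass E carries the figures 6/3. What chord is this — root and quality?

The figures 6/3 indicate a triad in first inversion.
In first inversion the root lies a sixth above the bass: a sixth above E in B major is C#.
The chord tones are E, G#, C#, giving C# minor.

C# minor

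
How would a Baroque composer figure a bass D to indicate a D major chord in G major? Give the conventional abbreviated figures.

no figures

D is the root of D major, so the chord is in root position.
A triad in root position is figured 5/3, conventionally abbreviated (no figures — root-position triad).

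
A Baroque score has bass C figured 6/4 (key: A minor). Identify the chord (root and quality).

F major

The figures 6/4 indicate a triad in second inversion.
In second inversion the root lies a fourth above the bass: a fourth above C in A minor is F.
The chord tones are C, F, A, giving F major.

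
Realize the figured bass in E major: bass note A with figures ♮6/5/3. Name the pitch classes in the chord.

A, C#, E, F

A third above A in this key is C#.
A fifth above A in this key is E.
A sixth above A in this key is F#, made natural (F) by the ♮ figure.
Together with the bass A, this spells F augmented major seventh in first inversion.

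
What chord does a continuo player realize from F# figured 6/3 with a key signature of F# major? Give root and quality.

The figures 6/3 indicate a triad in first inversion.
In first inversion the root lies a sixth above the bass: a sixth above F# in F# major is D#.
The chord tones are F#, A#, D#, giving D# minor.

D# minor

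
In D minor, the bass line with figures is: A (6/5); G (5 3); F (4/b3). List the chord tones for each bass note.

A, C, E, F | G, Bb, D | F, Ab, Bb, D

A (6/5/3): A, C, E, F.
G (5/3): G, Bb, D.
F (6/4/b3): F, Ab, Bb, D.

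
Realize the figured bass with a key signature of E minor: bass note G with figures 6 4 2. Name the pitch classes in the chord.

A second above G in this key is A.
A fourth above G in this key is C.
A sixth above G in this key is E.
Together with the bass G, this spells A minor seventh in third inversion.

G, A, C, E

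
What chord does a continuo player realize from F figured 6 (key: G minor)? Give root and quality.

The figures 6 indicate a triad in first inversion.
In first inversion the root lies a sixth above the bass: a sixth above F in G minor is D.
The chord tones are F, A, D, giving D minor.

D minor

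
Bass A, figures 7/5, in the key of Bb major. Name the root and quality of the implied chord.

The figures 7/5 indicate a seventh chord in root position.
In root position the bass is the root, so the root is A.
The chord tones are A, C, Eb, G, giving A half-diminished seventh.

A half-diminished seventh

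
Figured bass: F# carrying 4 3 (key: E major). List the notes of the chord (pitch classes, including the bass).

The written figures 4 3 are shorthand for 6/4/3: the 6 is implied.
A third above F# in this key is A.
A fourth above F# in this key is B.
A sixth above F# in this key is D#.
Together with the bass F#, this spells B dominant seventh in second inversion.

F#, A, B, D#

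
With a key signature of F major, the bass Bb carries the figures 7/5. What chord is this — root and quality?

The figures 7/5 indicate a seventh chord in root position.
In root position the bass is the root, so the root is Bb.
The chord tones are Bb, D, F, A, giving Bb major seventh.

Bb major seventh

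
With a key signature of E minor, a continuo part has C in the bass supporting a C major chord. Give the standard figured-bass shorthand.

C is the root of C major, so the chord is in root position.
A triad in root position is figured 5/3, conventionally abbreviated (no figures — root-position triad).

no figures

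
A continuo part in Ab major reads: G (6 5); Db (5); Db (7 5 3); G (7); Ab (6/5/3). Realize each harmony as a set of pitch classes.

G (6/5/3): G, Bb, Db, Eb.
Db (5/3): Db, F, Ab.
Db (7/5/3): Db, F, Ab, C.
G (7/5/3): G, Bb, Db, F.
Ab (6/5/3): Ab, C, Eb, F.

G, Bb, Db, Eb | Db, F, Ab | Db, F, Ab, C | G, Bb, Db, F | Ab, C, Eb, F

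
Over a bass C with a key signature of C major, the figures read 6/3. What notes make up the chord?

A third above C in this key is E.
A sixth above C in this key is A.
Together with the bass C, this spells A minor in first inversion.

C, E, A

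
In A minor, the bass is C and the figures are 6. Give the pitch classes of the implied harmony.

C, E, A

The written figures 6 are shorthand for 6/3: the 3 is implied.
A third above C in this key is E.
A sixth above C in this key is A.
Together with the bass C, this spells A minor in first inversion.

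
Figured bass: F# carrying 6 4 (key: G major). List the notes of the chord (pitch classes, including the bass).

F#, B, D

A fourth above F# in this key is B.
A sixth above F# in this key is D.
Together with the bass F#, this spells B minor in second inversion.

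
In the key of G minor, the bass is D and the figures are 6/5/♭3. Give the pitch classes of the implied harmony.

A third above D in this key is F, lowered to Fb by the flat.
A fifth above D in this key is A.
A sixth above D in this key is Bb.

D, Fb, A, Bb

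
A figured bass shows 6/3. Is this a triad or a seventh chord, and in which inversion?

Intervals of 6/3 above the bass form a triad; the bass is the third, so this is first inversion.

triad, first inversion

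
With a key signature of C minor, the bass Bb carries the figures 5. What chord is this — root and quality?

Bb major

The figures 5 indicate a triad in root position.
In root position the bass is the root, so the root is Bb.
The chord tones are Bb, D, F, giving Bb major.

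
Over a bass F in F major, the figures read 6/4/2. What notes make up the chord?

A second above F in this key is G.
A fourth above F in this key is Bb.
A sixth above F in this key is D.
Together with the bass F, this spells G minor seventh in third inversion.

F, G, Bb, D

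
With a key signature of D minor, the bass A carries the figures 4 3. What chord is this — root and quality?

D minor seventh

The figures 4 3 indicate a seventh chord in second inversion.
In second inversion the root lies a fourth above the bass: a fourth above A in D minor is D.
The chord tones are A, C, D, F, giving D minor seventh.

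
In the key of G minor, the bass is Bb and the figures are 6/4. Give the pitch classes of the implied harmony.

Bb, Eb, G

A fourth above Bb in this key is Eb.
A sixth above Bb in this key is G.
Together with the bass Bb, this spells Eb major in second inversion.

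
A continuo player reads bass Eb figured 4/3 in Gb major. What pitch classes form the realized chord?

Eb, Gb, Ab, Cb

The written figures 4/3 are shorthand for 6/4/3: the 6 is implied.
A third above Eb in this key is Gb.
A fourth above Eb in this key is Ab.
A sixth above Eb in this key is Cb.
Together with the bass Eb, this spells Ab minor seventh in second inversion.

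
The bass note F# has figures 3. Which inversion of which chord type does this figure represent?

3 is shorthand for 5/3.
Intervals of 5/3 above the bass form a triad; the bass is the root, so this is root position.

triad, root position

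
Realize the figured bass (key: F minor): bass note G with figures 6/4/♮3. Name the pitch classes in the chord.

A third above G in this key is Bb, made natural (B) by the ♮ figure.
A fourth above G in this key is C.
A sixth above G in this key is Eb.
Together with the bass G, this spells C minor-major seventh in second inversion.

G, B, C, Eb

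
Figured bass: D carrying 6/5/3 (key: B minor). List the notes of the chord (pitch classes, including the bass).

A third above D in this key is F#.
A fifth above D in this key is A.
A sixth above D in this key is B.
Together with the bass D, this spells B minor seventh in first inversion.

D, F#, A, B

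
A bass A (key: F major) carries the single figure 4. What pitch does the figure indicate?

Counting 3 letter steps above A lands on D; in F major, that letter is D.

D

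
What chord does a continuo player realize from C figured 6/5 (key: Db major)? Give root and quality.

Ab dominant seventh

The figures 6/5 indicate a seventh chord in first inversion.
In first inversion the root lies a sixth above the bass: a sixth above C in Db major is Ab.
The chord tones are C, Eb, Gb, Ab, giving Ab dominant seventh.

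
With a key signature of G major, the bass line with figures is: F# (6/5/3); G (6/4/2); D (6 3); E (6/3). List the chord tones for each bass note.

F# (6/5/3): F#, A, C, D.
G (6/4/2): G, A, C, E.
D (6/3): D, F#, B.
E (6/3): E, G, C.

F#, A, C, D | G, A, C, E | D, F#, B | E, G, C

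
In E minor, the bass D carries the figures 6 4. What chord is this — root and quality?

G major

The figures 6 4 indicate a triad in second inversion.
In second inversion the root lies a fourth above the bass: a fourth above D in E minor is G.
The chord tones are D, G, B, giving G major.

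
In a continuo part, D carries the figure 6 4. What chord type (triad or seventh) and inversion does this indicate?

Intervals of 6/4 above the bass form a triad; the bass is the fifth, so this is second inversion.

triad, second inversion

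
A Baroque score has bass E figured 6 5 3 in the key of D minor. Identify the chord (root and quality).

C dominant seventh

The figures 6 5 3 indicate a seventh chord in first inversion.
In first inversion the root lies a sixth above the bass: a sixth above E in D minor is C.
The chord tones are E, G, Bb, C, giving C dominant seventh.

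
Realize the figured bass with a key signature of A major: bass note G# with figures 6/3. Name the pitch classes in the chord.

G#, B, E

A third above G# in this key is B.
A sixth above G# in this key is E.
Together with the bass G#, this spells E major in first inversion.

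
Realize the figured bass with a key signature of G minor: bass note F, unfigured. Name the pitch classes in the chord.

An unfigured bass implies 5/3.
A third above F in this key is A.
A fifth above F in this key is C.
Together with the bass F, this spells F major in root position.

F, A, C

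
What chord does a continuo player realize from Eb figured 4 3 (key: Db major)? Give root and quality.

Ab dominant seventh

The figures 4 3 indicate a seventh chord in second inversion.
In second inversion the root lies a fourth above the bass: a fourth above Eb in Db major is Ab.
The chord tones are Eb, Gb, Ab, C, giving Ab dominant seventh.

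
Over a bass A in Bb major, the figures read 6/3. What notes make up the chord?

A third above A in this key is C.
A sixth above A in this key is F.
Together with the bass A, this spells F major in first inversion.

A, C, F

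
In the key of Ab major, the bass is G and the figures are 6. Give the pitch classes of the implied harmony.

The written figures 6 are shorthand for 6/3: the 3 is implied.
A third above G in this key is Bb.
A sixth above G in this key is Eb.
Together with the bass G, this spells Eb major in first inversion.

G, Bb, Eb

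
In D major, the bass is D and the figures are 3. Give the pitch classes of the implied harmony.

D, F#, A

The written figures 3 are shorthand for 5/3: the 5 is implied.
A third above D in this key is F#.
A fifth above D in this key is A.
Together with the bass D, this spells D major in root position.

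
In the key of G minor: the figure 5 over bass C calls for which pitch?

G

Counting 4 letter steps above C lands on G; in G minor, that letter is G.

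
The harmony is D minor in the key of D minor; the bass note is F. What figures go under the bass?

6

F is the third of D minor, so the chord is in first inversion.
A triad in first inversion is figured 6/3, conventionally abbreviated 6.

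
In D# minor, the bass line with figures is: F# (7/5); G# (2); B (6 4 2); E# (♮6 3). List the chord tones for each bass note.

F#, A#, C#, E# | G#, A#, C#, E# | B, C#, E#, G# | E#, G#, C

F# (7/5/3): F#, A#, C#, E#.
G# (6/4/2): G#, A#, C#, E#.
B (6/4/2): B, C#, E#, G#.
E# (♮6/3): E#, G#, C.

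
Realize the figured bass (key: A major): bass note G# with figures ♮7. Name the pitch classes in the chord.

The written figures ♮7 are shorthand for 7/5/3: the 5/3 are implied.
A third above G# in this key is B.
A fifth above G# in this key is D.
A seventh above G# in this key is F#, made natural (F) by the ♮ figure.
Together with the bass G#, this spells G# diminished seventh in root position.

G#, B, D, F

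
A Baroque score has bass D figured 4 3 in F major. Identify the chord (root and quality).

The figures 4 3 indicate a seventh chord in second inversion.
In second inversion the root lies a fourth above the bass: a fourth above D in F major is G.
The chord tones are D, F, G, Bb, giving G minor seventh.

G minor seventh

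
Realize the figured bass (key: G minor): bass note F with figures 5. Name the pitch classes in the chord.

F, A, C

The written figures 5 are shorthand for 5/3: the 3 is implied.
A third above F in this key is A.
A fifth above F in this key is C.
Together with the bass F, this spells F major in root position.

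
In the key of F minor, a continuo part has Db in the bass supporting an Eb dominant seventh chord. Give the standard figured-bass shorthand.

4/2

Db is the seventh of Eb dominant seventh, so the chord is in third inversion.
A seventh chord in third inversion is figured 6/4/2, conventionally abbreviated 4/2.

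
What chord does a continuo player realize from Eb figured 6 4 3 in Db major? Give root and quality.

Ab dominant seventh

The figures 6 4 3 indicate a seventh chord in second inversion.
In second inversion the root lies a fourth above the bass: a fourth above Eb in Db major is Ab.
The chord tones are Eb, Gb, Ab, C, giving Ab dominant seventh.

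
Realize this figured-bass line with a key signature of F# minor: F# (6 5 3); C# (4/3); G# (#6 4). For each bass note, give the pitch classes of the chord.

F# (6/5/3): F#, A, C#, D.
C# (6/4/3): C#, E, F#, A.
G# (#6/4): G#, C#, E#.

F#, A, C#, D | C#, E, F#, A | G#, C#, E#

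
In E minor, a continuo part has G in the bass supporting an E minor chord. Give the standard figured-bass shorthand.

6

G is the third of E minor, so the chord is in first inversion.
A triad in first inversion is figured 6/3, conventionally abbreviated 6.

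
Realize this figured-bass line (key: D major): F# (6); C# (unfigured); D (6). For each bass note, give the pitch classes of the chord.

F# (6/3): F#, A, D.
C# (5/3): C#, E, G.
D (6/3): D, F#, B.

F#, A, D | C#, E, G | D, F#, B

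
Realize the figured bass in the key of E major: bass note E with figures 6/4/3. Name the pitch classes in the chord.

E, G#, A, C#

A third above E in this key is G#.
A fourth above E in this key is A.
A sixth above E in this key is C#.
Together with the bass E, this spells A major seventh in second inversion.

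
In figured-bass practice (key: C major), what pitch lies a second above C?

D

Counting 1 letter step above C lands on D; in C major, that letter is D.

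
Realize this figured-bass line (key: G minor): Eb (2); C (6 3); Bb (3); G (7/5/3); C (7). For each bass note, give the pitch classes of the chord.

Eb, F, A, C | C, Eb, A | Bb, D, F | G, Bb, D, F | C, Eb, G, Bb

Eb (6/4/2): Eb, F, A, C.
C (6/3): C, Eb, A.
Bb (5/3): Bb, D, F.
G (7/5/3): G, Bb, D, F.
C (7/5/3): C, Eb, G, Bb.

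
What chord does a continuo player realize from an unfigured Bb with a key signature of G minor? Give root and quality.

An unfigured bass indicates a triad in root position.
In root position the bass is the root, so the root is Bb.
The chord tones are Bb, D, F, giving Bb major.

Bb major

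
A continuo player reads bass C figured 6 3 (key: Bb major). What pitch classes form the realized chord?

C, Eb, A

A third above C in this key is Eb.
A sixth above C in this key is A.
Together with the bass C, this spells A diminished in first inversion.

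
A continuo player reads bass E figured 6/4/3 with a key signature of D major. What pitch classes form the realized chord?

E, G, A, C#

A third above E in this key is G.
A fourth above E in this key is A.
A sixth above E in this key is C#.
Together with the bass E, this spells A dominant seventh in second inversion.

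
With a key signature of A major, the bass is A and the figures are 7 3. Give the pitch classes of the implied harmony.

The written figures 7 3 are shorthand for 7/5/3: the 5 is implied.
A third above A in this key is C#.
A fifth above A in this key is E.
A seventh above A in this key is G#.
Together with the bass A, this spells A major seventh in root position.

A, C#, E, G#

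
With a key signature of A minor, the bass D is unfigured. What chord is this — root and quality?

An unfigured bass indicates a triad in root position.
In root position the bass is the root, so the root is D.
The chord tones are D, F, A, giving D minor.

D minor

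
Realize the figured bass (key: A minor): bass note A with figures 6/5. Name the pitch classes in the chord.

The written figures 6/5 are shorthand for 6/5/3: the 3 is implied.
A third above A in this key is C.
A fifth above A in this key is E.
A sixth above A in this key is F.
Together with the bass A, this spells F major seventh in first inversion.

A, C, E, F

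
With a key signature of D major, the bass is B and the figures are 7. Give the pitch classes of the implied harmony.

B, D, F#, A

The written figures 7 are shorthand for 7/5/3: the 5/3 are implied.
A third above B in this key is D.
A fifth above B in this key is F#.
A seventh above B in this key is A.
Together with the bass B, this spells B minor seventh in root position.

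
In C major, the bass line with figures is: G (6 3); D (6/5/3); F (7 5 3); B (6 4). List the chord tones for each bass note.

G (6/3): G, B, E.
D (6/5/3): D, F, A, B.
F (7/5/3): F, A, C, E.
B (6/4): B, E, G.

G, B, E | D, F, A, B | F, A, C, E | B, E, G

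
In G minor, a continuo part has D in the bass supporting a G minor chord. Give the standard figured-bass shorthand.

D is the fifth of G minor, so the chord is in second inversion.
A triad in second inversion is figured 6/4, conventionally abbreviated 6/4.

6/4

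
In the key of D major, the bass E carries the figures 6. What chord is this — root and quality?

The figures 6 indicate a triad in first inversion.
In first inversion the root lies a sixth above the bass: a sixth above E in D major is C#.
The chord tones are E, G, C#, giving C# diminished.

C# diminished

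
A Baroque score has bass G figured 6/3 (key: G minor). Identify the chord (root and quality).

Eb major

The figures 6/3 indicate a triad in first inversion.
In first inversion the root lies a sixth above the bass: a sixth above G in G minor is Eb.
The chord tones are G, Bb, Eb, giving Eb major.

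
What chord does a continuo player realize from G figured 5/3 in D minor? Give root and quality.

G minor

The figures 5/3 indicate a triad in root position.
In root position the bass is the root, so the root is G.
The chord tones are G, Bb, D, giving G minor.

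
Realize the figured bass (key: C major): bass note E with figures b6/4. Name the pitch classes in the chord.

A fourth above E in this key is A.
A sixth above E in this key is C, lowered to Cb by the flat.

E, A, Cb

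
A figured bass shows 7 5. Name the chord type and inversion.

7 5 is shorthand for 7/5/3.
Intervals of 7/5/3 above the bass form a seventh chord; the bass is the root, so this is root position.

seventh chord, root position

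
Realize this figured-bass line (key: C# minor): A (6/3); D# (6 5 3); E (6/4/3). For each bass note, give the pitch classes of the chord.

A, C#, F# | D#, F#, A, B | E, G#, A, C#

A (6/3): A, C#, F#.
D# (6/5/3): D#, F#, A, B.
E (6/4/3): E, G#, A, C#.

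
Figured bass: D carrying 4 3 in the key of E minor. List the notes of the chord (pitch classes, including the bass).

The written figures 4 3 are shorthand for 6/4/3: the 6 is implied.
A third above D in this key is F#.
A fourth above D in this key is G.
A sixth above D in this key is B.
Together with the bass D, this spells G major seventh in second inversion.

D, F#, G, B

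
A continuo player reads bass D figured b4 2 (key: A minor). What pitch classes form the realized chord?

D, E, Gb, B

The written figures b4 2 are shorthand for 6/4/2: the 6 is implied.
A second above D in this key is E.
A fourth above D in this key is G, lowered to Gb by the flat.
A sixth above D in this key is B.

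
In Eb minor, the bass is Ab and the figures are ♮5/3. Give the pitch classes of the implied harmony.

A third above Ab in this key is Cb.
A fifth above Ab in this key is Eb, made natural (E) by the ♮ figure.

Ab, Cb, E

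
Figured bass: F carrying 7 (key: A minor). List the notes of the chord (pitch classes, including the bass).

F, A, C, E

The written figures 7 are shorthand for 7/5/3: the 5/3 are implied.
A third above F in this key is A.
A fifth above F in this key is C.
A seventh above F in this key is E.
Together with the bass F, this spells F major seventh in root position.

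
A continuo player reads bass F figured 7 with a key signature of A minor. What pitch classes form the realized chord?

The written figures 7 are shorthand for 7/5/3: the 5/3 are implied.
A third above F in this key is A.
A fifth above F in this key is C.
A seventh above F in this key is E.
Together with the bass F, this spells F major seventh in root position.

F, A, C, E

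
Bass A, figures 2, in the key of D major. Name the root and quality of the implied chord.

B minor seventh

The figures 2 indicate a seventh chord in third inversion.
In third inversion the root lies a second above the bass: a second above A in D major is B.
The chord tones are A, B, D, F#, giving B minor seventh.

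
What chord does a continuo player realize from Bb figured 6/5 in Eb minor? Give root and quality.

The figures 6/5 indicate a seventh chord in first inversion.
In first inversion the root lies a sixth above the bass: a sixth above Bb in Eb minor is Gb.
The chord tones are Bb, Db, F, Gb, giving Gb major seventh.

Gb major seventh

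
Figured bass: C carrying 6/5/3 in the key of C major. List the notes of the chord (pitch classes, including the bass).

C, E, G, A

A third above C in this key is E.
A fifth above C in this key is G.
A sixth above C in this key is A.
Together with the bass C, this spells A minor seventh in first inversion.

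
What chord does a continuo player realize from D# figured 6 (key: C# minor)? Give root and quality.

The figures 6 indicate a triad in first inversion.
In first inversion the root lies a sixth above the bass: a sixth above D# in C# minor is B.
The chord tones are D#, F#, B, giving B major.

B major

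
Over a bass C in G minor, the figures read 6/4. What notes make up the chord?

A fourth above C in this key is F.
A sixth above C in this key is A.
Together with the bass C, this spells F major in second inversion.

C, F, A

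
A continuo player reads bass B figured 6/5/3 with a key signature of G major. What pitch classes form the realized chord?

B, D, F#, G

A third above B in this key is D.
A fifth above B in this key is F#.
A sixth above B in this key is G.
Together with the bass B, this spells G major seventh in first inversion.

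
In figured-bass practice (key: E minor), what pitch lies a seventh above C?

Counting 6 letter steps above C lands on B; in E minor, that letter is B.

B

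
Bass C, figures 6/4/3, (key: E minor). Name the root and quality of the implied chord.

F# half-diminished seventh

The figures 6/4/3 indicate a seventh chord in second inversion.
In second inversion the root lies a fourth above the bass: a fourth above C in E minor is F#.
The chord tones are C, E, F#, A, giving F# half-diminished seventh.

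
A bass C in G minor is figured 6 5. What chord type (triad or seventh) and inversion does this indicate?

6 5 is shorthand for 6/5/3.
Intervals of 6/5/3 above the bass form a seventh chord; the bass is the third, so this is first inversion.

seventh chord, first inversion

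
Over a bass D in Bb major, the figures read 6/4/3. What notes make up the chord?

D, F, G, Bb

A third above D in this key is F.
A fourth above D in this key is G.
A sixth above D in this key is Bb.
Together with the bass D, this spells G minor seventh in second inversion.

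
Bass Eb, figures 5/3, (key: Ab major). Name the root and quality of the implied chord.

Eb major

The figures 5/3 indicate a triad in root position.
In root position the bass is the root, so the root is Eb.
The chord tones are Eb, G, Bb, giving Eb major.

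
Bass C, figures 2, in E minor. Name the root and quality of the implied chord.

The figures 2 indicate a seventh chord in third inversion.
In third inversion the root lies a second above the bass: a second above C in E minor is D.
The chord tones are C, D, F#, A, giving D dominant seventh.

D dominant seventh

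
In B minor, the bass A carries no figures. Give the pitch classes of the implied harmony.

A, C#, E

An unfigured bass implies 5/3.
A third above A in this key is C#.
A fifth above A in this key is E.
Together with the bass A, this spells A major in root position.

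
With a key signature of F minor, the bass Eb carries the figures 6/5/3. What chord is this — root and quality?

C minor seventh

The figures 6/5/3 indicate a seventh chord in first inversion.
In first inversion the root lies a sixth above the bass: a sixth above Eb in F minor is C.
The chord tones are Eb, G, Bb, C, giving C minor seventh.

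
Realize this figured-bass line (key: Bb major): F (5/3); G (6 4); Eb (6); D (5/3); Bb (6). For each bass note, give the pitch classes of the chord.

F, A, C | G, C, Eb | Eb, G, C | D, F, A | Bb, D, G

F (5/3): F, A, C.
G (6/4): G, C, Eb.
Eb (6/3): Eb, G, C.
D (5/3): D, F, A.
Bb (6/3): Bb, D, G.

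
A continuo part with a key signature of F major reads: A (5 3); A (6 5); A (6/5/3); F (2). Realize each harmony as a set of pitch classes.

A (5/3): A, C, E.
A (6/5/3): A, C, E, F.
A (6/5/3): A, C, E, F.
F (6/4/2): F, G, Bb, D.

A, C, E | A, C, E, F | A, C, E, F | F, G, Bb, D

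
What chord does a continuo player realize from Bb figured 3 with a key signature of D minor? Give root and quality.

The figures 3 indicate a triad in root position.
In root position the bass is the root, so the root is Bb.
The chord tones are Bb, D, F, giving Bb major.

Bb major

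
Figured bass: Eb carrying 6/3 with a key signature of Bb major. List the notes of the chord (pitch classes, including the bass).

A third above Eb in this key is G.
A sixth above Eb in this key is C.
Together with the bass Eb, this spells C minor in first inversion.

Eb, G, C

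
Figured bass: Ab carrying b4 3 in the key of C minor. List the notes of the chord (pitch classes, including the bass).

The written figures b4 3 are shorthand for 6/4/3: the 6 is implied.
A third above Ab in this key is C.
A fourth above Ab in this key is D, lowered to Db by the flat.
A sixth above Ab in this key is F.
Together with the bass Ab, this spells Db major seventh in second inversion.

Ab, C, Db, F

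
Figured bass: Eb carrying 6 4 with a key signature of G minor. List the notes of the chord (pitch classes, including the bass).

Eb, A, C

A fourth above Eb in this key is A.
A sixth above Eb in this key is C.
Together with the bass Eb, this spells A diminished in second inversion.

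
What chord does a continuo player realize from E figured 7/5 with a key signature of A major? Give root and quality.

The figures 7/5 indicate a seventh chord in root position.
In root position the bass is the root, so the root is E.
The chord tones are E, G#, B, D, giving E dominant seventh.

E dominant seventh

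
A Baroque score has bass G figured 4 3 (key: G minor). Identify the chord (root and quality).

The figures 4 3 indicate a seventh chord in second inversion.
In second inversion the root lies a fourth above the bass: a fourth above G in G minor is C.
The chord tones are G, Bb, C, Eb, giving C minor seventh.

C minor seventh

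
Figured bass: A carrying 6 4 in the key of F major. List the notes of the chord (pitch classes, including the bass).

A, D, F

A fourth above A in this key is D.
A sixth above A in this key is F.
Together with the bass A, this spells D minor in second inversion.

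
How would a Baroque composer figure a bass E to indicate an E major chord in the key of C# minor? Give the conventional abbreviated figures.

no figures

E is the root of E major, so the chord is in root position.
A triad in root position is figured 5/3, conventionally abbreviated (no figures — root-position triad).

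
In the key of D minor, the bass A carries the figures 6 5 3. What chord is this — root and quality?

The figures 6 5 3 indicate a seventh chord in first inversion.
In first inversion the root lies a sixth above the bass: a sixth above A in D minor is F.
The chord tones are A, C, E, F, giving F major seventh.

F major seventh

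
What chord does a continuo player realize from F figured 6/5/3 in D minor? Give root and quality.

D minor seventh

The figures 6/5/3 indicate a seventh chord in first inversion.
In first inversion the root lies a sixth above the bass: a sixth above F in D minor is D.
The chord tones are F, A, C, D, giving D minor seventh.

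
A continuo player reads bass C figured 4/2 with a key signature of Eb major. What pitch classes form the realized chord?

C, D, F, Ab

The written figures 4/2 are shorthand for 6/4/2: the 6 is implied.
A second above C in this key is D.
A fourth above C in this key is F.
A sixth above C in this key is Ab.
Together with the bass C, this spells D half-diminished seventh in third inversion.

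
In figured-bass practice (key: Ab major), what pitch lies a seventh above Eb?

Db

Counting 6 letter steps above Eb lands on D; in Ab major, that letter is Db.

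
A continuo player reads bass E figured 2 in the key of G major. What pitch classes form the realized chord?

The written figures 2 are shorthand for 6/4/2: the 6/4 are implied.
A second above E in this key is F#.
A fourth above E in this key is A.
A sixth above E in this key is C.
Together with the bass E, this spells F# half-diminished seventh in third inversion.

E, F#, A, C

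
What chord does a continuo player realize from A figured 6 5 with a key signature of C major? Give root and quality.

The figures 6 5 indicate a seventh chord in first inversion.
In first inversion the root lies a sixth above the bass: a sixth above A in C major is F.
The chord tones are A, C, E, F, giving F major seventh.

F major seventh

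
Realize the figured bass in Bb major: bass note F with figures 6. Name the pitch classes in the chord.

The written figures 6 are shorthand for 6/3: the 3 is implied.
A third above F in this key is A.
A sixth above F in this key is D.
Together with the bass F, this spells D minor in first inversion.

F, A, D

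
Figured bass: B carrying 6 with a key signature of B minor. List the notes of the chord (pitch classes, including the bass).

The written figures 6 are shorthand for 6/3: the 3 is implied.
A third above B in this key is D.
A sixth above B in this key is G.
Together with the bass B, this spells G major in first inversion.

B, D, G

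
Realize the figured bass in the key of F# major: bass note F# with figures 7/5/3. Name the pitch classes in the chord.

F#, A#, C#, E#

A third above F# in this key is A#.
A fifth above F# in this key is C#.
A seventh above F# in this key is E#.
Together with the bass F#, this spells F# major seventh in root position.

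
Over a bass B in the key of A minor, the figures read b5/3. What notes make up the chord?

A third above B in this key is D.
A fifth above B in this key is F, lowered to Fb by the flat.

B, D, Fb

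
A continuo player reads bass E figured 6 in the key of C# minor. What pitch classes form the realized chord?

E, G#, C#

The written figures 6 are shorthand for 6/3: the 3 is implied.
A third above E in this key is G#.
A sixth above E in this key is C#.
Together with the bass E, this spells C# minor in first inversion.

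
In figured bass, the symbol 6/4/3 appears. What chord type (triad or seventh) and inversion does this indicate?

seventh chord, second inversion

Intervals of 6/4/3 above the bass form a seventh chord; the bass is the fifth, so this is second inversion.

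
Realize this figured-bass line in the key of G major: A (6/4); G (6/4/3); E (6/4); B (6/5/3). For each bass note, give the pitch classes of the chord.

A, D, F# | G, B, C, E | E, A, C | B, D, F#, G

A (6/4): A, D, F#.
G (6/4/3): G, B, C, E.
E (6/4): E, A, C.
B (6/5/3): B, D, F#, G.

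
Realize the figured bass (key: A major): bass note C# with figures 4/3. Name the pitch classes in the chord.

C#, E, F#, A

The written figures 4/3 are shorthand for 6/4/3: the 6 is implied.
A third above C# in this key is E.
A fourth above C# in this key is F#.
A sixth above C# in this key is A.
Together with the bass C#, this spells F# minor seventh in second inversion.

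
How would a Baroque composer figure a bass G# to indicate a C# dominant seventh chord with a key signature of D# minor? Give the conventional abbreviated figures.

4/3

G# is the fifth of C# dominant seventh, so the chord is in second inversion.
A seventh chord in second inversion is figured 6/4/3, conventionally abbreviated 4/3.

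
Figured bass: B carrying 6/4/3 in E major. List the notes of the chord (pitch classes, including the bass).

B, D#, E, G#

A third above B in this key is D#.
A fourth above B in this key is E.
A sixth above B in this key is G#.
Together with the bass B, this spells E major seventh in second inversion.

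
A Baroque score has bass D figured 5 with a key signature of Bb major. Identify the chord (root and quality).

The figures 5 indicate a triad in root position.
In root position the bass is the root, so the root is D.
The chord tones are D, F, A, giving D minor.

D minor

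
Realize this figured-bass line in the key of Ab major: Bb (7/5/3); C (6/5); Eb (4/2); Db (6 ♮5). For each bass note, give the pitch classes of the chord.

Bb (7/5/3): Bb, Db, F, Ab.
C (6/5/3): C, Eb, G, Ab.
Eb (6/4/2): Eb, F, Ab, C.
Db (6/♮5/3): Db, F, A, Bb.

Bb, Db, F, Ab | C, Eb, G, Ab | Eb, F, Ab, C | Db, F, A, Bb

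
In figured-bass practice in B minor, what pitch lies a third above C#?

Counting 2 letter steps above C# lands on E; in B minor, that letter is E.

E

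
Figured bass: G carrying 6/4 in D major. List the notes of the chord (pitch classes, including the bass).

G, C#, E

A fourth above G in this key is C#.
A sixth above G in this key is E.
Together with the bass G, this spells C# diminished in second inversion.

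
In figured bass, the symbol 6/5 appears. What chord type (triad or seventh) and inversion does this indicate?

seventh chord, first inversion

6/5 is shorthand for 6/5/3.
Intervals of 6/5/3 above the bass form a seventh chord; the bass is the third, so this is first inversion.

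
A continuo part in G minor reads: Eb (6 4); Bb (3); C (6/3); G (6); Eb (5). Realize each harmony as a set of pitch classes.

Eb, A, C | Bb, D, F | C, Eb, A | G, Bb, Eb | Eb, G, Bb

Eb (6/4): Eb, A, C.
Bb (5/3): Bb, D, F.
C (6/3): C, Eb, A.
G (6/3): G, Bb, Eb.
Eb (5/3): Eb, G, Bb.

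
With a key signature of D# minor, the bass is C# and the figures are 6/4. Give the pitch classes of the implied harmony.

A fourth above C# in this key is F#.
A sixth above C# in this key is A#.
Together with the bass C#, this spells F# major in second inversion.

C#, F#, A#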